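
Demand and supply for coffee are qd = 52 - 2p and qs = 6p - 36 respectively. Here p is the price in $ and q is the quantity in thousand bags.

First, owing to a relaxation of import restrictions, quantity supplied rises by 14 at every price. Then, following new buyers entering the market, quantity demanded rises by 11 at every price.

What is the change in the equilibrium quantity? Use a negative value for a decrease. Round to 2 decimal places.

+11.75

Initially, 52 - 2p = 6p - 36, so 88 = 8p and p = 11, q = 30.
The new curves are qd = 63 - 2p (demand) and qs = 6p - 22 (supply).
Clearing the new market: 63 - 2p = 6p - 22, so p = 10.625 and q = 41.75.
Δq = 41.75 − 30 = +11.75.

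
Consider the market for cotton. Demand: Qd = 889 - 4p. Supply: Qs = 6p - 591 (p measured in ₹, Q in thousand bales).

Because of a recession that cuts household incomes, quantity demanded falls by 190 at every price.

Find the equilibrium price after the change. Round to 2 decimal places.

129.00

Solve the original market: 889 - 4p = 6p - 591, hence p = 148 and Q = 297.
After the shift, demand is Qd = 699 - 4p and supply is Qs = 6p - 591.
Clearing the new market: 699 - 4p = 6p - 591, so p = 129 and Q = 183.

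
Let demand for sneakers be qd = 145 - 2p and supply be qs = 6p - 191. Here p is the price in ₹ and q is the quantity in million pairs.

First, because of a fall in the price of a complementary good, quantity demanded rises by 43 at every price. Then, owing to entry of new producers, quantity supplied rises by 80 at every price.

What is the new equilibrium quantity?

Original equilibrium: 145 - 2p = 6p - 191 gives 336 = 8p, so p = 42 and q = 61.
With the change applied: demand qd = 188 - 2p, supply qs = 6p - 111.
Equate the new curves: 188 - 2p = 6p - 111, giving 299 = 8p, p = 37.375, q = 113.25.

113.25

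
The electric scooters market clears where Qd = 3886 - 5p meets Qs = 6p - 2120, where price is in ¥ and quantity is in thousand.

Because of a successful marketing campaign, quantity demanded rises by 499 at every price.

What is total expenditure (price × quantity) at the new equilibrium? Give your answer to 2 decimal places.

Initially, 3886 - 5p = 6p - 2120, so 6006 = 11p and p = 546, Q = 1156.
With the change applied: demand Qd = 4385 - 5p, supply Qs = 6p - 2120.
New equilibrium: 4385 - 5p = 6p - 2120 ⇒ 6505 = 11p ⇒ p = 6505/11 ≈ 591.3636, Q = 15710/11 ≈ 1428.1818.
New expenditure = 591.3636 × 1428.1818 = 844574.79.

844574.79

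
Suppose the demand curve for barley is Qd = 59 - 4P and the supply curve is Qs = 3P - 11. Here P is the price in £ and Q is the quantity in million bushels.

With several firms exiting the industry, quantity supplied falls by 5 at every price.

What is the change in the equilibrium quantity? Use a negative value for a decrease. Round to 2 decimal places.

Solve the original market: 59 - 4P = 3P - 11, hence P = 10 and Q = 19.
The shock moves the curves to Qd = 59 - 4P and Qs = 3P - 16.
Equate the new curves: 59 - 4P = 3P - 16, giving 75 = 7P, P = 75/7 ≈ 10.7143, Q = 113/7 ≈ 16.1429.
ΔQ = 16.1429 − 19 = -2.86.

-2.86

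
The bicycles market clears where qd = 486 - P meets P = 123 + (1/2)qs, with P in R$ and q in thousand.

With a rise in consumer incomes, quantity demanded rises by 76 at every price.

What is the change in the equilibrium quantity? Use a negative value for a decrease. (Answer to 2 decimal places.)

+50.67

Solve the original market: 486 - P = 2P - 246, hence P = 244 and q = 242.
After the shift, demand is qd = 562 - P and supply is qs = 2P - 246.
New equilibrium: 562 - P = 2P - 246 ⇒ 808 = 3P ⇒ P = 808/3 ≈ 269.3333, q = 878/3 ≈ 292.6667.
Δq = 292.6667 − 242 = +50.67.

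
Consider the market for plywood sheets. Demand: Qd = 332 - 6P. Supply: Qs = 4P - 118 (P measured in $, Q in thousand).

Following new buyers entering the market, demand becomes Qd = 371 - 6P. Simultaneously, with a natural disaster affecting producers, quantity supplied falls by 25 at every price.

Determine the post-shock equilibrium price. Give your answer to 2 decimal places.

Solve the original market: 332 - 6P = 4P - 118, hence P = 45 and Q = 62.
The new curves are Qd = 371 - 6P (demand) and Qs = 4P - 143 (supply).
Setting them equal: 371 - 6P = 4P - 143 → 514 = 10P, so P = 51.4 and Q = 62.6.

51.40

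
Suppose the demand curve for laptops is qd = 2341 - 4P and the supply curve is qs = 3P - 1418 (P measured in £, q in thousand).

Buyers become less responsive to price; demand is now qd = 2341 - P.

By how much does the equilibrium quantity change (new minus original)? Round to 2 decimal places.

Original equilibrium: 2341 - 4P = 3P - 1418 gives 3759 = 7P, so P = 537 and q = 193.
With the change applied: demand qd = 2341 - P, supply qs = 3P - 1418.
New equilibrium: 2341 - P = 3P - 1418 ⇒ 3759 = 4P ⇒ P = 939.75, q = 1401.25.
Δq = 1401.25 − 193 = +1208.25.

+1208.25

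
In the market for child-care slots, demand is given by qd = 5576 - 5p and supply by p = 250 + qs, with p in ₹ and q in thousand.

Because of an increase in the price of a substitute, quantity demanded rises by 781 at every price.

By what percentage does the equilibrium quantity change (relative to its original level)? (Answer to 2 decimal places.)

+18.05

Initially, 5576 - 5p = p - 250, so 5826 = 6p and p = 971, q = 721.
With the change applied: demand qd = 6357 - 5p, supply qs = p - 250.
Equate the new curves: 6357 - 5p = p - 250, giving 6607 = 6p, p = 6607/6 ≈ 1101.1667, q = 5107/6 ≈ 851.1667.
%Δq = (851.1667 − 721) / 721 × 100 = +18.05%.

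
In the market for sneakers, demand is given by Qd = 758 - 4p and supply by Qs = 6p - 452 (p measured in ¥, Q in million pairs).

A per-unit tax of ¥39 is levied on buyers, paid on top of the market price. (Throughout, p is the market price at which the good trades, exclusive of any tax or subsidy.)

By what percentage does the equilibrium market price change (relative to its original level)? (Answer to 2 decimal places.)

Solve the original market: 758 - 4p = 6p - 452, hence p = 121 and Q = 274.
Since buyers pay the price plus the tax, the effective demand curve becomes Qd = 602 - 4p.
Equate the new curves: 602 - 4p = 6p - 452, giving 1054 = 10p, p = 105.4, Q = 180.4.
%Δp = (105.4 − 121) / 121 × 100 = -12.89%.

-12.89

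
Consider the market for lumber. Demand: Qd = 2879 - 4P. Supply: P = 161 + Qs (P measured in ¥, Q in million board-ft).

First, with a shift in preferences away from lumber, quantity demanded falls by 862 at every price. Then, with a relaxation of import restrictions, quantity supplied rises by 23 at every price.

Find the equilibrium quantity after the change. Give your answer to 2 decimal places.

Solve the original market: 2879 - 4P = P - 161, hence P = 608 and Q = 447.
After the shift, demand is Qd = 2017 - 4P and supply is Qs = P - 138.
New equilibrium: 2017 - 4P = P - 138 ⇒ 2155 = 5P ⇒ P = 431, Q = 293.

293.00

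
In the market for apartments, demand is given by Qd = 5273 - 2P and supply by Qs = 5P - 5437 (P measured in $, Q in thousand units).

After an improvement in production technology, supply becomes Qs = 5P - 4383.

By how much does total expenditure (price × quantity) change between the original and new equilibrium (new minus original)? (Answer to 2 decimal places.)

+82190.49

Original equilibrium: 5273 - 2P = 5P - 5437 gives 10710 = 7P, so P = 1530 and Q = 2213.
With the change applied: demand Qd = 5273 - 2P, supply Qs = 5P - 4383.
Equate the new curves: 5273 - 2P = 5P - 4383, giving 9656 = 7P, P = 9656/7 ≈ 1379.4286, Q = 17599/7 ≈ 2514.1429.
Expenditure moves from 1530×2213 = 3385890 to 1379.4286×2514.1429 = 3468080.4898; change = +82190.49.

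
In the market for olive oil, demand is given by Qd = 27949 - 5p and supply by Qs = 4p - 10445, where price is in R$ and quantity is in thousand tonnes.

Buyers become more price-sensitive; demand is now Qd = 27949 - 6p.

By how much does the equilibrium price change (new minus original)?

-426.6

Initially, 27949 - 5p = 4p - 10445, so 38394 = 9p and p = 4266, Q = 6619.
The new curves are Qd = 27949 - 6p (demand) and Qs = 4p - 10445 (supply).
New equilibrium: 27949 - 6p = 4p - 10445 ⇒ 38394 = 10p ⇒ p = 3839.4, Q = 4912.6.
Δp = 3839.4 − 4266 = -426.6.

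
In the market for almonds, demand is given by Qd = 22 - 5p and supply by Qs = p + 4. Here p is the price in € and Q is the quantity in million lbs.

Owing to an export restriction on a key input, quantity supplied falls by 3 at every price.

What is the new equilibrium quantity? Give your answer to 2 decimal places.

Original equilibrium: 22 - 5p = p + 4 gives 18 = 6p, so p = 3 and Q = 7.
The shock moves the curves to Qd = 22 - 5p and Qs = p + 1.
Equate the new curves: 22 - 5p = p + 1, giving 21 = 6p, p = 3.5, Q = 4.5.

4.50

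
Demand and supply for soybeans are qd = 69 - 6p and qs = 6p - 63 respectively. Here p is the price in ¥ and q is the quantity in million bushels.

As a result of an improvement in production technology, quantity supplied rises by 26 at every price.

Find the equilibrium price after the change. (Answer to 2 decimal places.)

Solve the original market: 69 - 6p = 6p - 63, hence p = 11 and q = 3.
With the change applied: demand qd = 69 - 6p, supply qs = 6p - 37.
Equate the new curves: 69 - 6p = 6p - 37, giving 106 = 12p, p = 53/6 ≈ 8.8333, q = 16.

8.83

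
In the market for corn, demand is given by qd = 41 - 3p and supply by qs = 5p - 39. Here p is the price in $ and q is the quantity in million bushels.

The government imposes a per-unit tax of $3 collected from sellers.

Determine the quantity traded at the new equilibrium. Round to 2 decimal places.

5.38

Original equilibrium: 41 - 3p = 5p - 39 gives 80 = 8p, so p = 10 and q = 11.
Since sellers keep the price net of the tax, the effective supply curve becomes qs = 5p - 54.
New equilibrium: 41 - 3p = 5p - 54 ⇒ 95 = 8p ⇒ p = 11.875, q = 5.375.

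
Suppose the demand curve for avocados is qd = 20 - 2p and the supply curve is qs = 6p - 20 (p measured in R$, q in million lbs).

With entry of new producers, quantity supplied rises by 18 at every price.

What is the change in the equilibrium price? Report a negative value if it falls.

Before the shock: 20 - 2p = 6p - 20 ⇒ 40 = 8p ⇒ p = 5, q = 10.
The new curves are qd = 20 - 2p (demand) and qs = 6p - 2 (supply).
Setting them equal: 20 - 2p = 6p - 2 → 22 = 8p, so p = 2.75 and q = 14.5.
Δp = 2.75 − 5 = -2.25.

-2.25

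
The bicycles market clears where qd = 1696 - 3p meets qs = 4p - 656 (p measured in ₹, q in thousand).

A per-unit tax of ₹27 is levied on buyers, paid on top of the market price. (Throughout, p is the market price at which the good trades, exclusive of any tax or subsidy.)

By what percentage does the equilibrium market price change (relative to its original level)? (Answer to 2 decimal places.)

Initially, 1696 - 3p = 4p - 656, so 2352 = 7p and p = 336, q = 688.
Since buyers pay the price plus the tax, the effective demand curve becomes qd = 1615 - 3p.
Clearing the new market: 1615 - 3p = 4p - 656, so p = 2271/7 ≈ 324.4286 and q = 4492/7 ≈ 641.7143.
%Δp = (324.4286 − 336) / 336 × 100 = -3.44%.

-3.44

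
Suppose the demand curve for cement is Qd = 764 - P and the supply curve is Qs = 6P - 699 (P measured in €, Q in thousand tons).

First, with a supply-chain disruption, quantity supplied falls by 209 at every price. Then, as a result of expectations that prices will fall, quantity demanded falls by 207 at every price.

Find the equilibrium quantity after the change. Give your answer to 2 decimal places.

Solve the original market: 764 - P = 6P - 699, hence P = 209 and Q = 555.
After the shift, demand is Qd = 557 - P and supply is Qs = 6P - 908.
New equilibrium: 557 - P = 6P - 908 ⇒ 1465 = 7P ⇒ P = 1465/7 ≈ 209.2857, Q = 2434/7 ≈ 347.7143.

347.71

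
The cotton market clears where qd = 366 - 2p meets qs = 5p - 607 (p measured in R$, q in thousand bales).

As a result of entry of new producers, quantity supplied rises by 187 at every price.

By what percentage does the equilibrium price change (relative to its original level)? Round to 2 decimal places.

Original equilibrium: 366 - 2p = 5p - 607 gives 973 = 7p, so p = 139 and q = 88.
The shock moves the curves to qd = 366 - 2p and qs = 5p - 420.
Clearing the new market: 366 - 2p = 5p - 420, so p = 786/7 ≈ 112.2857 and q = 990/7 ≈ 141.4286.
%Δp = (112.2857 − 139) / 139 × 100 = -19.22%.

-19.22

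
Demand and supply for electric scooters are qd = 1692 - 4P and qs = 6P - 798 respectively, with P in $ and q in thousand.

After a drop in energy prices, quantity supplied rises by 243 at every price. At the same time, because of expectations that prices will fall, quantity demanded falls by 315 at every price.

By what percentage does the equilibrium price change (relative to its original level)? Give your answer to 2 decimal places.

Before the shock: 1692 - 4P = 6P - 798 ⇒ 2490 = 10P ⇒ P = 249, q = 696.
With the change applied: demand qd = 1377 - 4P, supply qs = 6P - 555.
Setting them equal: 1377 - 4P = 6P - 555 → 1932 = 10P, so P = 193.2 and q = 604.2.
%ΔP = (193.2 − 249) / 249 × 100 = -22.41%.

-22.41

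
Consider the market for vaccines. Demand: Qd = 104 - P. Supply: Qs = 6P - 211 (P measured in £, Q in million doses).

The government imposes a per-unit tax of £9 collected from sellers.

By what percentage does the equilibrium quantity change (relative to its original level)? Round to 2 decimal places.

-13.08

Solve the original market: 104 - P = 6P - 211, hence P = 45 and Q = 59.
Since sellers keep the price net of the tax, the effective supply curve becomes Qs = 6P - 265.
Clearing the new market: 104 - P = 6P - 265, so P = 369/7 ≈ 52.7143 and Q = 359/7 ≈ 51.2857.
%ΔQ = (51.2857 − 59) / 59 × 100 = -13.08%.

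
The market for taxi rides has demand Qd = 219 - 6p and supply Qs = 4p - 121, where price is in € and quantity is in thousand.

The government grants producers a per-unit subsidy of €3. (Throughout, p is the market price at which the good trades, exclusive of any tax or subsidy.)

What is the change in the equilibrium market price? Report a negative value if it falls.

-1.2

Original equilibrium: 219 - 6p = 4p - 121 gives 340 = 10p, so p = 34 and Q = 15.
Since sellers receive the price plus the subsidy, the effective supply curve becomes Qs = 4p - 109.
Equate the new curves: 219 - 6p = 4p - 109, giving 328 = 10p, p = 32.8, Q = 22.2.
Δp = 32.8 − 34 = -1.2.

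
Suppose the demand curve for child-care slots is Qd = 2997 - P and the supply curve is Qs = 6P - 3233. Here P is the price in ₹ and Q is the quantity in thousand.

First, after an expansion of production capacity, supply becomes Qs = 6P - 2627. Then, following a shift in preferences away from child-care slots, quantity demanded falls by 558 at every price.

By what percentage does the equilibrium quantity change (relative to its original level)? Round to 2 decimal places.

Initially, 2997 - P = 6P - 3233, so 6230 = 7P and P = 890, Q = 2107.
The new curves are Qd = 2439 - P (demand) and Qs = 6P - 2627 (supply).
Equate the new curves: 2439 - P = 6P - 2627, giving 5066 = 7P, P = 5066/7 ≈ 723.7143, Q = 12007/7 ≈ 1715.2857.
%ΔQ = (1715.2857 − 2107) / 2107 × 100 = -18.59%.

-18.59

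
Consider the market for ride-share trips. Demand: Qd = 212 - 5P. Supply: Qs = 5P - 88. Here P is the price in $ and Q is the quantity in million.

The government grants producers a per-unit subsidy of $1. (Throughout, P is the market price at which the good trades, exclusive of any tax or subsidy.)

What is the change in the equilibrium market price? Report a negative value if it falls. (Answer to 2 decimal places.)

Initially, 212 - 5P = 5P - 88, so 300 = 10P and P = 30, Q = 62.
Since sellers receive the price plus the subsidy, the effective supply curve becomes Qs = 5P - 83.
Setting them equal: 212 - 5P = 5P - 83 → 295 = 10P, so P = 29.5 and Q = 64.5.
ΔP = 29.5 − 30 = -0.50.

-0.50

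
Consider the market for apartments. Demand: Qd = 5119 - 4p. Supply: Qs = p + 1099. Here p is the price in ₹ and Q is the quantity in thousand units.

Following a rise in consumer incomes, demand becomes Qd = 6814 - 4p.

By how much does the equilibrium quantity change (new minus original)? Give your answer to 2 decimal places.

+339.00

Original equilibrium: 5119 - 4p = p + 1099 gives 4020 = 5p, so p = 804 and Q = 1903.
The new curves are Qd = 6814 - 4p (demand) and Qs = p + 1099 (supply).
Clearing the new market: 6814 - 4p = p + 1099, so p = 1143 and Q = 2242.
ΔQ = 2242 − 1903 = +339.00.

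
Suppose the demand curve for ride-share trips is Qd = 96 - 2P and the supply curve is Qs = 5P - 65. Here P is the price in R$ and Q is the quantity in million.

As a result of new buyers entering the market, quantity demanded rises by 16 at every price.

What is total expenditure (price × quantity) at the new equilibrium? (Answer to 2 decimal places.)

1553.27

Initially, 96 - 2P = 5P - 65, so 161 = 7P and P = 23, Q = 50.
After the shift, demand is Qd = 112 - 2P and supply is Qs = 5P - 65.
Clearing the new market: 112 - 2P = 5P - 65, so P = 177/7 ≈ 25.2857 and Q = 430/7 ≈ 61.4286.
New expenditure = 25.2857 × 61.4286 = 1553.27.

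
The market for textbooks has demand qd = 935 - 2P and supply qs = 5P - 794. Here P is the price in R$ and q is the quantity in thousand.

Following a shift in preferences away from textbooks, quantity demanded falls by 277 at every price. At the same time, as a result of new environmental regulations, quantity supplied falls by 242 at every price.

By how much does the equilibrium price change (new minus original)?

Initially, 935 - 2P = 5P - 794, so 1729 = 7P and P = 247, q = 441.
After the shift, demand is qd = 658 - 2P and supply is qs = 5P - 1036.
Setting them equal: 658 - 2P = 5P - 1036 → 1694 = 7P, so P = 242 and q = 174.
ΔP = 242 − 247 = -5.

-5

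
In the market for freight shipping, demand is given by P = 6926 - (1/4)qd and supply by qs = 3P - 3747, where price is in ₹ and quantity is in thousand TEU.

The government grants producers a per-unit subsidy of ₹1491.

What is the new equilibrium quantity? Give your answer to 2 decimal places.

12288.00

Original equilibrium: 27704 - 4P = 3P - 3747 gives 31451 = 7P, so P = 4493 and q = 9732.
Since sellers receive the price plus the subsidy, the effective supply curve becomes qs = 3P + 726.
Clearing the new market: 27704 - 4P = 3P + 726, so P = 3854 and q = 12288.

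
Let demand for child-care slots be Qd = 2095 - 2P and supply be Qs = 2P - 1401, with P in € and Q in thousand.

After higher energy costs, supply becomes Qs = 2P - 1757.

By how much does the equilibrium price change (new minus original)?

Initially, 2095 - 2P = 2P - 1401, so 3496 = 4P and P = 874, Q = 347.
After the shift, demand is Qd = 2095 - 2P and supply is Qs = 2P - 1757.
Setting them equal: 2095 - 2P = 2P - 1757 → 3852 = 4P, so P = 963 and Q = 169.
ΔP = 963 − 874 = +89.

+89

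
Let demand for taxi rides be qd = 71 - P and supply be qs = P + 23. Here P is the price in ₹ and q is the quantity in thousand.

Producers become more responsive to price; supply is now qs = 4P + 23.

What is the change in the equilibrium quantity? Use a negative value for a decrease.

+14.4

Solve the original market: 71 - P = P + 23, hence P = 24 and q = 47.
The shock moves the curves to qd = 71 - P and qs = 4P + 23.
Equate the new curves: 71 - P = 4P + 23, giving 48 = 5P, P = 9.6, q = 61.4.
Δq = 61.4 − 47 = +14.4.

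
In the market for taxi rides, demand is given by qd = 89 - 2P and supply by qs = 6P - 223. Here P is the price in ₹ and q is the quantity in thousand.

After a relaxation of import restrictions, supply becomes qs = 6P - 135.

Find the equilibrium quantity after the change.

Before the shock: 89 - 2P = 6P - 223 ⇒ 312 = 8P ⇒ P = 39, q = 11.
After the shift, demand is qd = 89 - 2P and supply is qs = 6P - 135.
Equate the new curves: 89 - 2P = 6P - 135, giving 224 = 8P, P = 28, q = 33.

33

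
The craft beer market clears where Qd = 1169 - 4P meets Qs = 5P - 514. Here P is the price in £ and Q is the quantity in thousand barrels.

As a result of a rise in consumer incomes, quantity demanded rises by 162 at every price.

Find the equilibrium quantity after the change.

511

Initially, 1169 - 4P = 5P - 514, so 1683 = 9P and P = 187, Q = 421.
The new curves are Qd = 1331 - 4P (demand) and Qs = 5P - 514 (supply).
New equilibrium: 1331 - 4P = 5P - 514 ⇒ 1845 = 9P ⇒ P = 205, Q = 511.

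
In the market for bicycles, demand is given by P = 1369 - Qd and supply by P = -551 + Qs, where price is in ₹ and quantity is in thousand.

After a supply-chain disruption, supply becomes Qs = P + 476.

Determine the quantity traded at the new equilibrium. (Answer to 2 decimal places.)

922.50

Solve the original market: 1369 - P = P + 551, hence P = 409 and Q = 960.
The new curves are Qd = 1369 - P (demand) and Qs = P + 476 (supply).
Clearing the new market: 1369 - P = P + 476, so P = 446.5 and Q = 922.5.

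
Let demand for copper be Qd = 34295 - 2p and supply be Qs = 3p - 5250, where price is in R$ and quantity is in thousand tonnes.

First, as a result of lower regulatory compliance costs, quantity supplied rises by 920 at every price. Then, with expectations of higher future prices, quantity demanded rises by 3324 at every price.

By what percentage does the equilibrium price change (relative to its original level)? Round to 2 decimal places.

Solve the original market: 34295 - 2p = 3p - 5250, hence p = 7909 and Q = 18477.
After the shift, demand is Qd = 37619 - 2p and supply is Qs = 3p - 4330.
New equilibrium: 37619 - 2p = 3p - 4330 ⇒ 41949 = 5p ⇒ p = 8389.8, Q = 20839.4.
%Δp = (8389.8 − 7909) / 7909 × 100 = +6.08%.

+6.08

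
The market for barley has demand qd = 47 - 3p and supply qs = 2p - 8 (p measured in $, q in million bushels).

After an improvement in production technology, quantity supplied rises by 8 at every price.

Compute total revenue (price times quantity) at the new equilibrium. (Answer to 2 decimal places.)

Before the shock: 47 - 3p = 2p - 8 ⇒ 55 = 5p ⇒ p = 11, q = 14.
The new curves are qd = 47 - 3p (demand) and qs = 2p (supply).
New equilibrium: 47 - 3p = 2p ⇒ 47 = 5p ⇒ p = 9.4, q = 18.8.
New expenditure = 9.4 × 18.8 = 176.72.

176.72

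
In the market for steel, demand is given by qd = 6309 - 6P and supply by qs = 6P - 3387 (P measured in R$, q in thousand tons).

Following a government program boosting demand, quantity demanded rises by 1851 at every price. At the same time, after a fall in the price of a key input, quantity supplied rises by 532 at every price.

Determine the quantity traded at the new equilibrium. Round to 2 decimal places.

Solve the original market: 6309 - 6P = 6P - 3387, hence P = 808 and q = 1461.
After the shift, demand is qd = 8160 - 6P and supply is qs = 6P - 2855.
Equate the new curves: 8160 - 6P = 6P - 2855, giving 11015 = 12P, P = 11015/12 ≈ 917.9167, q = 2652.5.

2652.50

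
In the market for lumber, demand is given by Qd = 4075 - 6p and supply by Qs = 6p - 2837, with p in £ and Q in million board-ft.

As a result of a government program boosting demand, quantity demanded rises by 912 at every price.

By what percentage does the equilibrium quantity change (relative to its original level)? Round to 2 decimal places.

+73.67

Solve the original market: 4075 - 6p = 6p - 2837, hence p = 576 and Q = 619.
After the shift, demand is Qd = 4987 - 6p and supply is Qs = 6p - 2837.
New equilibrium: 4987 - 6p = 6p - 2837 ⇒ 7824 = 12p ⇒ p = 652, Q = 1075.
%ΔQ = (1075 − 619) / 619 × 100 = +73.67%.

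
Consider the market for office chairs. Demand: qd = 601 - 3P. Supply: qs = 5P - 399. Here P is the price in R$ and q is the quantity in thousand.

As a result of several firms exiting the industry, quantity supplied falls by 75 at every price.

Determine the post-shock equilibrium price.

Before the shock: 601 - 3P = 5P - 399 ⇒ 1000 = 8P ⇒ P = 125, q = 226.
The new curves are qd = 601 - 3P (demand) and qs = 5P - 474 (supply).
New equilibrium: 601 - 3P = 5P - 474 ⇒ 1075 = 8P ⇒ P = 134.375, q = 197.875.

134.375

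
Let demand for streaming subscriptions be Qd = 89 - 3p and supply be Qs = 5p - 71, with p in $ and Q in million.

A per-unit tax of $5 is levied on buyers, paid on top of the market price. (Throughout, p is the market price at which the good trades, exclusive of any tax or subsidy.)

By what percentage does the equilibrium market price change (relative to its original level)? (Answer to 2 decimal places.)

-9.38

Solve the original market: 89 - 3p = 5p - 71, hence p = 20 and Q = 29.
Since buyers pay the price plus the tax, the effective demand curve becomes Qd = 74 - 3p.
Clearing the new market: 74 - 3p = 5p - 71, so p = 18.125 and Q = 19.625.
%Δp = (18.125 − 20) / 20 × 100 = -9.38%.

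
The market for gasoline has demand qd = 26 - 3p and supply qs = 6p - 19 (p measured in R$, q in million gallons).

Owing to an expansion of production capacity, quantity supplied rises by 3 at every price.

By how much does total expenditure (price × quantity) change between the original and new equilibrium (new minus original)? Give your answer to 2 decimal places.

+1.00

Initially, 26 - 3p = 6p - 19, so 45 = 9p and p = 5, q = 11.
With the change applied: demand qd = 26 - 3p, supply qs = 6p - 16.
New equilibrium: 26 - 3p = 6p - 16 ⇒ 42 = 9p ⇒ p = 14/3 ≈ 4.6667, q = 12.
Expenditure moves from 5×11 = 55 to 4.6667×12 = 56; change = +1.00.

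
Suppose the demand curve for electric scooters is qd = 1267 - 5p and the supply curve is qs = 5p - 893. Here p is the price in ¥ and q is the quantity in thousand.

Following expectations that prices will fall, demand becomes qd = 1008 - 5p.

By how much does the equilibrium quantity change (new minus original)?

-129.5

Before the shock: 1267 - 5p = 5p - 893 ⇒ 2160 = 10p ⇒ p = 216, q = 187.
The new curves are qd = 1008 - 5p (demand) and qs = 5p - 893 (supply).
Equate the new curves: 1008 - 5p = 5p - 893, giving 1901 = 10p, p = 190.1, q = 57.5.
Δq = 57.5 − 187 = -129.5.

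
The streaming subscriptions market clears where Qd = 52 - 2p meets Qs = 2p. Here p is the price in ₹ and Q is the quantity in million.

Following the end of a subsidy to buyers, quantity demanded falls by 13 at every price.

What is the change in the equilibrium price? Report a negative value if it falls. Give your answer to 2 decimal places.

-3.25

Initially, 52 - 2p = 2p, so 52 = 4p and p = 13, Q = 26.
The new curves are Qd = 39 - 2p (demand) and Qs = 2p (supply).
Equate the new curves: 39 - 2p = 2p, giving 39 = 4p, p = 9.75, Q = 19.5.
Δp = 9.75 − 13 = -3.25.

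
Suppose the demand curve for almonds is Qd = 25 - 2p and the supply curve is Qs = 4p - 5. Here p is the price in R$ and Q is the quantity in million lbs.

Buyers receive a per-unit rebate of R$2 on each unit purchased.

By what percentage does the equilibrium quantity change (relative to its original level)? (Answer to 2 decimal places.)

+17.78

Initially, 25 - 2p = 4p - 5, so 30 = 6p and p = 5, Q = 15.
Since buyers' out-of-pocket price is the market price minus the rebate, the effective demand curve becomes Qd = 29 - 2p.
New equilibrium: 29 - 2p = 4p - 5 ⇒ 34 = 6p ⇒ p = 17/3 ≈ 5.6667, Q = 53/3 ≈ 17.6667.
%ΔQ = (17.6667 − 15) / 15 × 100 = +17.78%.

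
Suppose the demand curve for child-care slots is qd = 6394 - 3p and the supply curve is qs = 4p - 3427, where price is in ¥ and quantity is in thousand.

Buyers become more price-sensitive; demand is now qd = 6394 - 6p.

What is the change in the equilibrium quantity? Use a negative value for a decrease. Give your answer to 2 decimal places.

Original equilibrium: 6394 - 3p = 4p - 3427 gives 9821 = 7p, so p = 1403 and q = 2185.
The shock moves the curves to qd = 6394 - 6p and qs = 4p - 3427.
New equilibrium: 6394 - 6p = 4p - 3427 ⇒ 9821 = 10p ⇒ p = 982.1, q = 501.4.
Δq = 501.4 − 2185 = -1683.60.

-1683.60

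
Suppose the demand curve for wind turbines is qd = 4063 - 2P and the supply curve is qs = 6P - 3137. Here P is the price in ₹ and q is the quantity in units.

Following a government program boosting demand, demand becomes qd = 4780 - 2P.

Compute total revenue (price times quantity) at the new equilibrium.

2771692.21875

Initially, 4063 - 2P = 6P - 3137, so 7200 = 8P and P = 900, q = 2263.
The new curves are qd = 4780 - 2P (demand) and qs = 6P - 3137 (supply).
Setting them equal: 4780 - 2P = 6P - 3137 → 7917 = 8P, so P = 989.625 and q = 2800.75.
New expenditure = 989.625 × 2800.75 = 2771692.21875.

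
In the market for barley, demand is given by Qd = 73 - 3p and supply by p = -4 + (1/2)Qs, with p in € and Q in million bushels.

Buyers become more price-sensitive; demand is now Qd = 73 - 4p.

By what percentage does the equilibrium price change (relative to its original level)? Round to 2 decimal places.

-16.67

Initially, 73 - 3p = 2p + 8, so 65 = 5p and p = 13, Q = 34.
With the change applied: demand Qd = 73 - 4p, supply Qs = 2p + 8.
Equate the new curves: 73 - 4p = 2p + 8, giving 65 = 6p, p = 65/6 ≈ 10.8333, Q = 89/3 ≈ 29.6667.
%Δp = (10.8333 − 13) / 13 × 100 = -16.67%.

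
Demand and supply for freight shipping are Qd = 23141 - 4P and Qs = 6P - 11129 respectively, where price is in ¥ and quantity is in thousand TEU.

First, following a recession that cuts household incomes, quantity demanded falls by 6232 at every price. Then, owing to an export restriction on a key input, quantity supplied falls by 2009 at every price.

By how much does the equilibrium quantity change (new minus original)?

Initially, 23141 - 4P = 6P - 11129, so 34270 = 10P and P = 3427, Q = 9433.
With the change applied: demand Qd = 16909 - 4P, supply Qs = 6P - 13138.
Equate the new curves: 16909 - 4P = 6P - 13138, giving 30047 = 10P, P = 3004.7, Q = 4890.2.
ΔQ = 4890.2 − 9433 = -4542.8.

-4542.8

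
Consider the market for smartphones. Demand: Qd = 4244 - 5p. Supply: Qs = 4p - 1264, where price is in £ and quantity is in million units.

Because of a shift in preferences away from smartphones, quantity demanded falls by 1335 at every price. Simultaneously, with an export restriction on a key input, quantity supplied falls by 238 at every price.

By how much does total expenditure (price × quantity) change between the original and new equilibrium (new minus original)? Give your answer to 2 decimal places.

Solve the original market: 4244 - 5p = 4p - 1264, hence p = 612 and Q = 1184.
After the shift, demand is Qd = 2909 - 5p and supply is Qs = 4p - 1502.
Equate the new curves: 2909 - 5p = 4p - 1502, giving 4411 = 9p, p = 4411/9 ≈ 490.1111, Q = 4126/9 ≈ 458.4444.
Expenditure moves from 612×1184 = 724608 to 490.1111×458.4444 = 224688.7160; change = -499919.28.

-499919.28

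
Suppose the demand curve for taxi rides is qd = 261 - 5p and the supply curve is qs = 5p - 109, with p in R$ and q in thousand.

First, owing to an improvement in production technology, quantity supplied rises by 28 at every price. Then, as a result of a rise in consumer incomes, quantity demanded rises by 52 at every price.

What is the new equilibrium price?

39.4

Initially, 261 - 5p = 5p - 109, so 370 = 10p and p = 37, q = 76.
With the change applied: demand qd = 313 - 5p, supply qs = 5p - 81.
Setting them equal: 313 - 5p = 5p - 81 → 394 = 10p, so p = 39.4 and q = 116.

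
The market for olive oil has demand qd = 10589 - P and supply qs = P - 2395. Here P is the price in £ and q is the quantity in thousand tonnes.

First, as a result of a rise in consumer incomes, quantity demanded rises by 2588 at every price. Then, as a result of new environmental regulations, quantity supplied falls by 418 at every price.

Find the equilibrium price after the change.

7995

Before the shock: 10589 - P = P - 2395 ⇒ 12984 = 2P ⇒ P = 6492, q = 4097.
With the change applied: demand qd = 13177 - P, supply qs = P - 2813.
Clearing the new market: 13177 - P = P - 2813, so P = 7995 and q = 5182.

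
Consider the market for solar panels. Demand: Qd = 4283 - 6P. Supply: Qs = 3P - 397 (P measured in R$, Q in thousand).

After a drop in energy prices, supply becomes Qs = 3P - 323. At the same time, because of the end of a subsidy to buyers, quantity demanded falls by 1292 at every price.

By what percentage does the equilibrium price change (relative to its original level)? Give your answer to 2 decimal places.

Solve the original market: 4283 - 6P = 3P - 397, hence P = 520 and Q = 1163.
After the shift, demand is Qd = 2991 - 6P and supply is Qs = 3P - 323.
New equilibrium: 2991 - 6P = 3P - 323 ⇒ 3314 = 9P ⇒ P = 3314/9 ≈ 368.2222, Q = 2345/3 ≈ 781.6667.
%ΔP = (368.2222 − 520) / 520 × 100 = -29.19%.

-29.19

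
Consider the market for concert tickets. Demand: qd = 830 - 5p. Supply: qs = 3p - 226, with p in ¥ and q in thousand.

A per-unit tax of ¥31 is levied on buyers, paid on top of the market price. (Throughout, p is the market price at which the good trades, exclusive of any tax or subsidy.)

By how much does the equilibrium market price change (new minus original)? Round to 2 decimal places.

-19.38

Original equilibrium: 830 - 5p = 3p - 226 gives 1056 = 8p, so p = 132 and q = 170.
Since buyers pay the price plus the tax, the effective demand curve becomes qd = 675 - 5p.
Equate the new curves: 675 - 5p = 3p - 226, giving 901 = 8p, p = 112.625, q = 111.875.
Δp = 112.625 − 132 = -19.38.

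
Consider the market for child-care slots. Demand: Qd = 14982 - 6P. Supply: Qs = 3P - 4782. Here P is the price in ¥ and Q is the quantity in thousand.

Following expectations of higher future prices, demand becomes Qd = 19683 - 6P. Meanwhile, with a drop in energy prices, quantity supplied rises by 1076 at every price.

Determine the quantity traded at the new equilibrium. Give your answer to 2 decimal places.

4090.33

Before the shock: 14982 - 6P = 3P - 4782 ⇒ 19764 = 9P ⇒ P = 2196, Q = 1806.
The shock moves the curves to Qd = 19683 - 6P and Qs = 3P - 3706.
Equate the new curves: 19683 - 6P = 3P - 3706, giving 23389 = 9P, P = 23389/9 ≈ 2598.7778, Q = 12271/3 ≈ 4090.3333.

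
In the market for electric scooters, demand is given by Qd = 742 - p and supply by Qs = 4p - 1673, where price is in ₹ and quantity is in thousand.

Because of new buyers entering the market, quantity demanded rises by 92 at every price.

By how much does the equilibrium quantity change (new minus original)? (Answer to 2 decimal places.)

+73.60

Solve the original market: 742 - p = 4p - 1673, hence p = 483 and Q = 259.
The shock moves the curves to Qd = 834 - p and Qs = 4p - 1673.
Clearing the new market: 834 - p = 4p - 1673, so p = 501.4 and Q = 332.6.
ΔQ = 332.6 − 259 = +73.60.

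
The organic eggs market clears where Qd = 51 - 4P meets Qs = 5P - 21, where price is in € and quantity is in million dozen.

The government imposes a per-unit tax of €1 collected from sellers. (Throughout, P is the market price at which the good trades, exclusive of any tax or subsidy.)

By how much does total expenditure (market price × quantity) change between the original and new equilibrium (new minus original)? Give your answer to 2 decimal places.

-8.46

Before the shock: 51 - 4P = 5P - 21 ⇒ 72 = 9P ⇒ P = 8, Q = 19.
Since sellers keep the price net of the tax, the effective supply curve becomes Qs = 5P - 26.
Clearing the new market: 51 - 4P = 5P - 26, so P = 77/9 ≈ 8.5556 and Q = 151/9 ≈ 16.7778.
Expenditure moves from 8×19 = 152 to 8.5556×16.7778 = 143.5432; change = -8.46.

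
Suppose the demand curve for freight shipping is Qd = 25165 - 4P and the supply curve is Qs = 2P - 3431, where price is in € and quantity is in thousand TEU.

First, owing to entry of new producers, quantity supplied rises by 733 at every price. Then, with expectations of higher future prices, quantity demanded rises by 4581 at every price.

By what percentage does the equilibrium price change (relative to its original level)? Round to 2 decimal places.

Initially, 25165 - 4P = 2P - 3431, so 28596 = 6P and P = 4766, Q = 6101.
After the shift, demand is Qd = 29746 - 4P and supply is Qs = 2P - 2698.
New equilibrium: 29746 - 4P = 2P - 2698 ⇒ 32444 = 6P ⇒ P = 16222/3 ≈ 5407.3333, Q = 24350/3 ≈ 8116.6667.
%ΔP = (5407.3333 − 4766) / 4766 × 100 = +13.46%.

+13.46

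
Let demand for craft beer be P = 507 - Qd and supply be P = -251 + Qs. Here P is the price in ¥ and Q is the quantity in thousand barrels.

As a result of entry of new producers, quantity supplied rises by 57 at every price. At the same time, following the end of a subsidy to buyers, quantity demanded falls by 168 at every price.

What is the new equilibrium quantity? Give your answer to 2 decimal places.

Solve the original market: 507 - P = P + 251, hence P = 128 and Q = 379.
The new curves are Qd = 339 - P (demand) and Qs = P + 308 (supply).
Equate the new curves: 339 - P = P + 308, giving 31 = 2P, P = 15.5, Q = 323.5.

323.50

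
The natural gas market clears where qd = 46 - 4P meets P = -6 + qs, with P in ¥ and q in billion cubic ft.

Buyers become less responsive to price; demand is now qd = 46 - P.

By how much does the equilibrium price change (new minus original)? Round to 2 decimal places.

+12.00

Original equilibrium: 46 - 4P = P + 6 gives 40 = 5P, so P = 8 and q = 14.
With the change applied: demand qd = 46 - P, supply qs = P + 6.
Equate the new curves: 46 - P = P + 6, giving 40 = 2P, P = 20, q = 26.
ΔP = 20 − 8 = +12.00.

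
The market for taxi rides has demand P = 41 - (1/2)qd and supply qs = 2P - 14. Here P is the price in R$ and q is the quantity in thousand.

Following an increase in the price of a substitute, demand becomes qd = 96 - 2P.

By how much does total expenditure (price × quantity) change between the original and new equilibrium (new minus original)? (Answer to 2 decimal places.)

+311.50

Original equilibrium: 82 - 2P = 2P - 14 gives 96 = 4P, so P = 24 and q = 34.
After the shift, demand is qd = 96 - 2P and supply is qs = 2P - 14.
Setting them equal: 96 - 2P = 2P - 14 → 110 = 4P, so P = 27.5 and q = 41.
Expenditure moves from 24×34 = 816 to 27.5×41 = 1127.5; change = +311.50.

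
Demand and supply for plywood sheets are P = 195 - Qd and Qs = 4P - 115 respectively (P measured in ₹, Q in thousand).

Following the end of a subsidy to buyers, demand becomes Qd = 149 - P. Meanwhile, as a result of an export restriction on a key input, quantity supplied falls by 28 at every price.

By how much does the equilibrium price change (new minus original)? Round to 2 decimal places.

-3.60

Initially, 195 - P = 4P - 115, so 310 = 5P and P = 62, Q = 133.
The new curves are Qd = 149 - P (demand) and Qs = 4P - 143 (supply).
Setting them equal: 149 - P = 4P - 143 → 292 = 5P, so P = 58.4 and Q = 90.6.
ΔP = 58.4 − 62 = -3.60.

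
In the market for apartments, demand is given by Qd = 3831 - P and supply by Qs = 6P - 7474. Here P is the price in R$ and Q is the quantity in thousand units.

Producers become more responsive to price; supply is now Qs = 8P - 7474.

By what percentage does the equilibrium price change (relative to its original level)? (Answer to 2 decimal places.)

-22.22

Original equilibrium: 3831 - P = 6P - 7474 gives 11305 = 7P, so P = 1615 and Q = 2216.
With the change applied: demand Qd = 3831 - P, supply Qs = 8P - 7474.
Setting them equal: 3831 - P = 8P - 7474 → 11305 = 9P, so P = 11305/9 ≈ 1256.1111 and Q = 23174/9 ≈ 2574.8889.
%ΔP = (1256.1111 − 1615) / 1615 × 100 = -22.22%.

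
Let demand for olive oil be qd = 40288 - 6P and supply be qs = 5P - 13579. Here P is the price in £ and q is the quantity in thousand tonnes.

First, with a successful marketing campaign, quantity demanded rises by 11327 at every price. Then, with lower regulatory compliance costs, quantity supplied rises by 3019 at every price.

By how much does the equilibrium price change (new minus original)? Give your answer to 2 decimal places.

+755.27

Initially, 40288 - 6P = 5P - 13579, so 53867 = 11P and P = 4897, q = 10906.
The new curves are qd = 51615 - 6P (demand) and qs = 5P - 10560 (supply).
New equilibrium: 51615 - 6P = 5P - 10560 ⇒ 62175 = 11P ⇒ P = 62175/11 ≈ 5652.2727, q = 194715/11 ≈ 17701.3636.
ΔP = 5652.2727 − 4897 = +755.27.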